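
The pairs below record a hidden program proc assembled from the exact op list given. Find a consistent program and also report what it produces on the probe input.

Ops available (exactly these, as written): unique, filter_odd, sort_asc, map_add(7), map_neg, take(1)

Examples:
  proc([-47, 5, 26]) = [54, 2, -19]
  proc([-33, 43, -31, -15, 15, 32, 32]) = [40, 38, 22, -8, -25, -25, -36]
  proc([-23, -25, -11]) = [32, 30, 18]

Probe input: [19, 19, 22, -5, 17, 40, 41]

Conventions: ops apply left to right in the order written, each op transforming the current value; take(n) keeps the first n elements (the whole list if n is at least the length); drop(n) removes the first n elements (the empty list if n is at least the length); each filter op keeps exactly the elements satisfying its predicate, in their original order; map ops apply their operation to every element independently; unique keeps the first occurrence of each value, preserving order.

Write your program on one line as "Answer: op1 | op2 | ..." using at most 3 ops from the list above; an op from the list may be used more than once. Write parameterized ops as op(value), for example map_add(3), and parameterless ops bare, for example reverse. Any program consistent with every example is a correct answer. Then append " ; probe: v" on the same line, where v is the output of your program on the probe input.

sort_asc | map_neg | map_add(7) ; probe: [12, -10, -12, -12, -15, -33, -34]

Check, running the answer program on each example:
  [-47, 5, 26] -> [-47, 5, 26] -> [47, -5, -26] -> [54, 2, -19]
  [-33, 43, -31, -15, 15, 32, 32] -> [-33, -31, -15, 15, 32, 32, 43] -> [33, 31, 15, -15, -32, -32, -43] -> [40, 38, 22, -8, -25, -25, -36]
  [-23, -25, -11] -> [-25, -23, -11] -> [25, 23, 11] -> [32, 30, 18]
  probe: [19, 19, 22, -5, 17, 40, 41] -> [-5, 17, 19, 19, 22, 40, 41] -> [5, -17, -19, -19, -22, -40, -41] -> [12, -10, -12, -12, -15, -33, -34]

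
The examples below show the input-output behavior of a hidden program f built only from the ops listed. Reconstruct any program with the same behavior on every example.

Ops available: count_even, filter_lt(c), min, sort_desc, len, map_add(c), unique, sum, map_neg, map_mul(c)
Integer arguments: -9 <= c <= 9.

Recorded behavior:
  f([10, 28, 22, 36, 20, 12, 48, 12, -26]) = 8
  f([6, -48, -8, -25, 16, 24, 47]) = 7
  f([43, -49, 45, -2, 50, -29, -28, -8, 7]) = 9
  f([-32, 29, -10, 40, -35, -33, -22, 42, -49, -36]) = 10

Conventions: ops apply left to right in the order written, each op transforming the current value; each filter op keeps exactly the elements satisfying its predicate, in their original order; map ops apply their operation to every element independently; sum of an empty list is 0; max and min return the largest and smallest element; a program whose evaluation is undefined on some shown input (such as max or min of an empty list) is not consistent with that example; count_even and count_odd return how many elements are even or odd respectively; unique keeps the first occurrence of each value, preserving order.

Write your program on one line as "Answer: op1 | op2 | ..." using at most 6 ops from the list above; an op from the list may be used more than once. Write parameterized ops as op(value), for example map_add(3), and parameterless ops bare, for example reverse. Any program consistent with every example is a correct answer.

unique | sort_desc | map_mul(6) | map_neg | count_even

Check, running the answer program on each example:
  [10, 28, 22, 36, 20, 12, 48, 12, -26] -> [10, 28, 22, 36, 20, 12, 48, -26] -> [48, 36, 28, 22, 20, 12, 10, -26] -> [288, 216, 168, 132, 120, 72, 60, -156] -> [-288, -216, -168, -132, -120, -72, -60, 156] -> 8
  [6, -48, -8, -25, 16, 24, 47] -> [6, -48, -8, -25, 16, 24, 47] -> [47, 24, 16, 6, -8, -25, -48] -> [282, 144, 96, 36, -48, -150, -288] -> [-282, -144, -96, -36, 48, 150, 288] -> 7
  [43, -49, 45, -2, 50, -29, -28, -8, 7] -> [43, -49, 45, -2, 50, -29, -28, -8, 7] -> [50, 45, 43, 7, -2, -8, -28, -29, -49] -> [300, 270, 258, 42, -12, -48, -168, -174, -294] -> [-300, -270, -258, -42, 12, 48, 168, 174, 294] -> 9
  [-32, 29, -10, 40, -35, -33, -22, 42, -49, -36] -> [-32, 29, -10, 40, -35, -33, -22, 42, -49, -36] -> [42, 40, 29, -10, -22, -32, -33, -35, -36, -49] -> [252, 240, 174, -60, -132, -192, -198, -210, -216, -294] -> [-252, -240, -174, 60, 132, 192, 198, 210, 216, 294] -> 10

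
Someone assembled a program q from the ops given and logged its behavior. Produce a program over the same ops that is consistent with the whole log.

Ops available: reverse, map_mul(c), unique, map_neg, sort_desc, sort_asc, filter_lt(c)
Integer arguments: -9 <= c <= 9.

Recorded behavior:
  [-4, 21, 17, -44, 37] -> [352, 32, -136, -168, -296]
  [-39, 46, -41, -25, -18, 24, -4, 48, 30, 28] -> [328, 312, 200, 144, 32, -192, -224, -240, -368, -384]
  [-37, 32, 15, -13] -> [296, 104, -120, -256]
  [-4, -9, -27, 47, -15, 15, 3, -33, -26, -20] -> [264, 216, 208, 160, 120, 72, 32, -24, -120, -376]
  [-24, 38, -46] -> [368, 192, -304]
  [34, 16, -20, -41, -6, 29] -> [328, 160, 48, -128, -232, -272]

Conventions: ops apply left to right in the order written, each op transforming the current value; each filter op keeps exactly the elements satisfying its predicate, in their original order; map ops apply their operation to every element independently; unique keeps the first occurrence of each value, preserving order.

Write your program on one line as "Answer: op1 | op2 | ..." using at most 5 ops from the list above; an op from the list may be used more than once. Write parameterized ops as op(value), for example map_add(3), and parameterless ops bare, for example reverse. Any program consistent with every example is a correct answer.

sort_desc | map_neg | map_mul(-8) | sort_asc | map_neg

Check, running the answer program on each example:
  [-4, 21, 17, -44, 37] -> [37, 21, 17, -4, -44] -> [-37, -21, -17, 4, 44] -> [296, 168, 136, -32, -352] -> [-352, -32, 136, 168, 296] -> [352, 32, -136, -168, -296]
  [-39, 46, -41, -25, -18, 24, -4, 48, 30, 28] -> [48, 46, 30, 28, 24, -4, -18, -25, -39, -41] -> [-48, -46, -30, -28, -24, 4, 18, 25, 39, 41] -> [384, 368, 240, 224, 192, -32, -144, -200, -312, -328] -> [-328, -312, -200, -144, -32, 192, 224, 240, 368, 384] -> [328, 312, 200, 144, 32, -192, -224, -240, -368, -384]
  [-37, 32, 15, -13] -> [32, 15, -13, -37] -> [-32, -15, 13, 37] -> [256, 120, -104, -296] -> [-296, -104, 120, 256] -> [296, 104, -120, -256]
  [-4, -9, -27, 47, -15, 15, 3, -33, -26, -20] -> [47, 15, 3, -4, -9, -15, -20, -26, -27, -33] -> [-47, -15, -3, 4, 9, 15, 20, 26, 27, 33] -> [376, 120, 24, -32, -72, -120, -160, -208, -216, -264] -> [-264, -216, -208, -160, -120, -72, -32, 24, 120, 376] -> [264, 216, 208, 160, 120, 72, 32, -24, -120, -376]
  [-24, 38, -46] -> [38, -24, -46] -> [-38, 24, 46] -> [304, -192, -368] -> [-368, -192, 304] -> [368, 192, -304]
  [34, 16, -20, -41, -6, 29] -> [34, 29, 16, -6, -20, -41] -> [-34, -29, -16, 6, 20, 41] -> [272, 232, 128, -48, -160, -328] -> [-328, -160, -48, 128, 232, 272] -> [328, 160, 48, -128, -232, -272]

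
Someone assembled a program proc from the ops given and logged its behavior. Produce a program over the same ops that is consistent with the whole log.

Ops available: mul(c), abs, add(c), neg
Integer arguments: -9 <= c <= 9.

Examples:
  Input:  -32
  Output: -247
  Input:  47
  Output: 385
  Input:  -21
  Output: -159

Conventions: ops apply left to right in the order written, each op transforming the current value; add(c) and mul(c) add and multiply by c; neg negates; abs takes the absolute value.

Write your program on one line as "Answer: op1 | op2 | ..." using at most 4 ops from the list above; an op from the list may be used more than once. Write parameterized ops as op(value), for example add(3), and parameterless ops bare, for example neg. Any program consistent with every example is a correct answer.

mul(-8) | add(-9) | neg

Check, running the answer program on each example:
  -32 -> 256 -> 247 -> -247
  47 -> -376 -> -385 -> 385
  -21 -> 168 -> 159 -> -159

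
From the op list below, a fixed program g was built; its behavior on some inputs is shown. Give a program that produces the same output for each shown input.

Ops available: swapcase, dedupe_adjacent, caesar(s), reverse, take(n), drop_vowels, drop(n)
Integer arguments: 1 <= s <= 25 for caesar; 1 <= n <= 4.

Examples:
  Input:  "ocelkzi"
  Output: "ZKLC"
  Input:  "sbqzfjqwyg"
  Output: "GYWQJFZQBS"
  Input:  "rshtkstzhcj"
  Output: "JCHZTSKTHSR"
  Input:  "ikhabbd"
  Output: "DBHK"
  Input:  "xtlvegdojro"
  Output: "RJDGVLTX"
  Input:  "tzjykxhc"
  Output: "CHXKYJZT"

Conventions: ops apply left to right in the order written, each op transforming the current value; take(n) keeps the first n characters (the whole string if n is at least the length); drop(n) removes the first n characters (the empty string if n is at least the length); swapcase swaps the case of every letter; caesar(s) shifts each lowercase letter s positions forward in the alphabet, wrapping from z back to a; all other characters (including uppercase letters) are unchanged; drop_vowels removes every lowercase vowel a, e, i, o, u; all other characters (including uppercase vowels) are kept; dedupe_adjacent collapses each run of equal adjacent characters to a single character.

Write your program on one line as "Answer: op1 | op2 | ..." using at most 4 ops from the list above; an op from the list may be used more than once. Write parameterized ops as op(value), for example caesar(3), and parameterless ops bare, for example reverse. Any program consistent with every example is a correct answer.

reverse | drop_vowels | dedupe_adjacent | swapcase

Check, running the answer program on each example:
  "ocelkzi" -> "izkleco" -> "zklc" -> "zklc" -> "ZKLC"
  "sbqzfjqwyg" -> "gywqjfzqbs" -> "gywqjfzqbs" -> "gywqjfzqbs" -> "GYWQJFZQBS"
  "rshtkstzhcj" -> "jchztskthsr" -> "jchztskthsr" -> "jchztskthsr" -> "JCHZTSKTHSR"
  "ikhabbd" -> "dbbahki" -> "dbbhk" -> "dbhk" -> "DBHK"
  "xtlvegdojro" -> "orjodgevltx" -> "rjdgvltx" -> "rjdgvltx" -> "RJDGVLTX"
  "tzjykxhc" -> "chxkyjzt" -> "chxkyjzt" -> "chxkyjzt" -> "CHXKYJZT"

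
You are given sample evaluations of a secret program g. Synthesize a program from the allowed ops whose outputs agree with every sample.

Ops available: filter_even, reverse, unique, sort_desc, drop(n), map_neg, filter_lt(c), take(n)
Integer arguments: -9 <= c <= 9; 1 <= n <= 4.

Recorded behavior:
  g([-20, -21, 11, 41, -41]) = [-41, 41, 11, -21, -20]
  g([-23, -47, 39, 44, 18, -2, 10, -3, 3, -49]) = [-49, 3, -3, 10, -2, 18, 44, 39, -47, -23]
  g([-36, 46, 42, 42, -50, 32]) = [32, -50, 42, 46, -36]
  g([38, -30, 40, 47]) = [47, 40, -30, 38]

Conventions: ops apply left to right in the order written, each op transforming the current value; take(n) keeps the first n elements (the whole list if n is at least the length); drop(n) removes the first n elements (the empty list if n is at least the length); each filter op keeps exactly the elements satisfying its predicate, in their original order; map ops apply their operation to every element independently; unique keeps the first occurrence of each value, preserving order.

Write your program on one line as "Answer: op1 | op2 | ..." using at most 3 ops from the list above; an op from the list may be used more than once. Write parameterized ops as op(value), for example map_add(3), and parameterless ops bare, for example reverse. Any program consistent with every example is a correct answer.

unique | reverse

Check, running the answer program on each example:
  [-20, -21, 11, 41, -41] -> [-20, -21, 11, 41, -41] -> [-41, 41, 11, -21, -20]
  [-23, -47, 39, 44, 18, -2, 10, -3, 3, -49] -> [-23, -47, 39, 44, 18, -2, 10, -3, 3, -49] -> [-49, 3, -3, 10, -2, 18, 44, 39, -47, -23]
  [-36, 46, 42, 42, -50, 32] -> [-36, 46, 42, -50, 32] -> [32, -50, 42, 46, -36]
  [38, -30, 40, 47] -> [38, -30, 40, 47] -> [47, 40, -30, 38]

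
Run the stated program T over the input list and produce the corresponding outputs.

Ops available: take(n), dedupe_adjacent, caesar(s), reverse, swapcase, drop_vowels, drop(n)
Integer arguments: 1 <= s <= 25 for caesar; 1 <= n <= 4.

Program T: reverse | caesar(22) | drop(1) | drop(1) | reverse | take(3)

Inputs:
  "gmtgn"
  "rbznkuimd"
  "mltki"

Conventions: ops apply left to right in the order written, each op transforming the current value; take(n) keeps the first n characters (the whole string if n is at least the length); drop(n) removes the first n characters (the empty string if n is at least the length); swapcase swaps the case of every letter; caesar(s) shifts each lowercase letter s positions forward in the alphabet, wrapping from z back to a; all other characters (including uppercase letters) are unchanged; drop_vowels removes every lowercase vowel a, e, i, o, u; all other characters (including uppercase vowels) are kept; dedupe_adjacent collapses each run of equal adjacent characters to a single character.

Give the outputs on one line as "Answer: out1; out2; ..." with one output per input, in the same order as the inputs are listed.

"cip"; "nxv"; "ihp"

Execution, op by op:
  "gmtgn" -> "ngtmg" -> "jcpic" -> "cpic" -> "pic" -> "cip" -> "cip"
  "rbznkuimd" -> "dmiuknzbr" -> "zieqgjvxn" -> "ieqgjvxn" -> "eqgjvxn" -> "nxvjgqe" -> "nxv"
  "mltki" -> "iktlm" -> "egphi" -> "gphi" -> "phi" -> "ihp" -> "ihp"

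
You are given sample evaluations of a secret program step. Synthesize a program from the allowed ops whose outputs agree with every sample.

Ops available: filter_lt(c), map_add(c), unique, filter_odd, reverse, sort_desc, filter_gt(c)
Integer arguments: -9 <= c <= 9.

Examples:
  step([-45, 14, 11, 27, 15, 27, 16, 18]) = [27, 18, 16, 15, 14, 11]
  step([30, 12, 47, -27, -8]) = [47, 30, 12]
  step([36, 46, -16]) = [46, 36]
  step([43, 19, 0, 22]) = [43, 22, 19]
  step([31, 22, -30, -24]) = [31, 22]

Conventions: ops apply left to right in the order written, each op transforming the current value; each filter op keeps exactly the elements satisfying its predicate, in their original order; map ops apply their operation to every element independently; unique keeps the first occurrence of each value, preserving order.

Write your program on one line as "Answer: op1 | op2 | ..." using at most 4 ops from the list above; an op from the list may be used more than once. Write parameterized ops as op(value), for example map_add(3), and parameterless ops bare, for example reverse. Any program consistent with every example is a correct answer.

sort_desc | unique | filter_gt(4)

Check, running the answer program on each example:
  [-45, 14, 11, 27, 15, 27, 16, 18] -> [27, 27, 18, 16, 15, 14, 11, -45] -> [27, 18, 16, 15, 14, 11, -45] -> [27, 18, 16, 15, 14, 11]
  [30, 12, 47, -27, -8] -> [47, 30, 12, -8, -27] -> [47, 30, 12, -8, -27] -> [47, 30, 12]
  [36, 46, -16] -> [46, 36, -16] -> [46, 36, -16] -> [46, 36]
  [43, 19, 0, 22] -> [43, 22, 19, 0] -> [43, 22, 19, 0] -> [43, 22, 19]
  [31, 22, -30, -24] -> [31, 22, -24, -30] -> [31, 22, -24, -30] -> [31, 22]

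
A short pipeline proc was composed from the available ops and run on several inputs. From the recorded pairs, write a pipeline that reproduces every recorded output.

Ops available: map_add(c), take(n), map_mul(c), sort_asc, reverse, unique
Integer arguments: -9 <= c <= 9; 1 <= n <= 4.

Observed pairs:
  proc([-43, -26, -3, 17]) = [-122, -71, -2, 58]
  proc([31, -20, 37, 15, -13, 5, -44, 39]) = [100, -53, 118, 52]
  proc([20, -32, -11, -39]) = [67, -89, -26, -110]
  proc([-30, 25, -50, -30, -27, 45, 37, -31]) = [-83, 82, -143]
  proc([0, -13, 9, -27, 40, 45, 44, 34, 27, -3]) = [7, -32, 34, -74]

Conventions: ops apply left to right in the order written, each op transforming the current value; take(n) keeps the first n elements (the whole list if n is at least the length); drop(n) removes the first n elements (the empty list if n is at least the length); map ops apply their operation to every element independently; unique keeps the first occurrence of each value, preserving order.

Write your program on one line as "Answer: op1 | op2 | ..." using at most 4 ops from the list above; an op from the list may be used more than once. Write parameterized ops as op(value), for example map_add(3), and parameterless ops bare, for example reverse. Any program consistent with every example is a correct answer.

take(4) | map_mul(3) | unique | map_add(7)

Check, running the answer program on each example:
  [-43, -26, -3, 17] -> [-43, -26, -3, 17] -> [-129, -78, -9, 51] -> [-129, -78, -9, 51] -> [-122, -71, -2, 58]
  [31, -20, 37, 15, -13, 5, -44, 39] -> [31, -20, 37, 15] -> [93, -60, 111, 45] -> [93, -60, 111, 45] -> [100, -53, 118, 52]
  [20, -32, -11, -39] -> [20, -32, -11, -39] -> [60, -96, -33, -117] -> [60, -96, -33, -117] -> [67, -89, -26, -110]
  [-30, 25, -50, -30, -27, 45, 37, -31] -> [-30, 25, -50, -30] -> [-90, 75, -150, -90] -> [-90, 75, -150] -> [-83, 82, -143]
  [0, -13, 9, -27, 40, 45, 44, 34, 27, -3] -> [0, -13, 9, -27] -> [0, -39, 27, -81] -> [0, -39, 27, -81] -> [7, -32, 34, -74]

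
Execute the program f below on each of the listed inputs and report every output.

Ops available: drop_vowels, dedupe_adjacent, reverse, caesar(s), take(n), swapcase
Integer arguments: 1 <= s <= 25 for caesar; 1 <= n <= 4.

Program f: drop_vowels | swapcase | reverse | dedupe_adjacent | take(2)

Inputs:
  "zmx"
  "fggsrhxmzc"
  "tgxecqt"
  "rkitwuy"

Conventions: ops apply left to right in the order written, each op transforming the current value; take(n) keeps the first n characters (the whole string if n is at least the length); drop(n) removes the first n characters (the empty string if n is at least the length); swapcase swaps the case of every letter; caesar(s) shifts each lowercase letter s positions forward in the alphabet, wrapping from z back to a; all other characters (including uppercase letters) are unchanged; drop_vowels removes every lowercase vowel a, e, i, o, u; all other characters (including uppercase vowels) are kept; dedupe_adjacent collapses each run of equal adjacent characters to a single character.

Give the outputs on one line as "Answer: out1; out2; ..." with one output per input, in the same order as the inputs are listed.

Execution, op by op:
  "zmx" -> "zmx" -> "ZMX" -> "XMZ" -> "XMZ" -> "XM"
  "fggsrhxmzc" -> "fggsrhxmzc" -> "FGGSRHXMZC" -> "CZMXHRSGGF" -> "CZMXHRSGF" -> "CZ"
  "tgxecqt" -> "tgxcqt" -> "TGXCQT" -> "TQCXGT" -> "TQCXGT" -> "TQ"
  "rkitwuy" -> "rktwy" -> "RKTWY" -> "YWTKR" -> "YWTKR" -> "YW"

"XM"; "CZ"; "TQ"; "YW"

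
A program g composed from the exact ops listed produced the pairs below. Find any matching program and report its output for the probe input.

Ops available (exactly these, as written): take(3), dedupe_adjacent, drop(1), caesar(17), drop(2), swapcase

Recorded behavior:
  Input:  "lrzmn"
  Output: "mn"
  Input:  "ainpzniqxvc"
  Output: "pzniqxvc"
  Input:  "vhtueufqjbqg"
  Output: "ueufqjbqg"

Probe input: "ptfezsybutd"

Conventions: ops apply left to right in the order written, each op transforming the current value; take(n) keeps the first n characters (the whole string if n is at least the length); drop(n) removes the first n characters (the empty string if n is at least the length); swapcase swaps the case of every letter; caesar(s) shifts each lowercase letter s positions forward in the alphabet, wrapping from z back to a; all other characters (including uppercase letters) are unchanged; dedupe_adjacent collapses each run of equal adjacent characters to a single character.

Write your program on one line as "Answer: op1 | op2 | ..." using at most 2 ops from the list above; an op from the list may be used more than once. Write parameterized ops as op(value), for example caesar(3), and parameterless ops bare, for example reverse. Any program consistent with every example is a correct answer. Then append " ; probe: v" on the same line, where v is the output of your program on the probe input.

drop(2) | drop(1) ; probe: "ezsybutd"

Check, running the answer program on each example:
  "lrzmn" -> "zmn" -> "mn"
  "ainpzniqxvc" -> "npzniqxvc" -> "pzniqxvc"
  "vhtueufqjbqg" -> "tueufqjbqg" -> "ueufqjbqg"
  probe: "ptfezsybutd" -> "fezsybutd" -> "ezsybutd"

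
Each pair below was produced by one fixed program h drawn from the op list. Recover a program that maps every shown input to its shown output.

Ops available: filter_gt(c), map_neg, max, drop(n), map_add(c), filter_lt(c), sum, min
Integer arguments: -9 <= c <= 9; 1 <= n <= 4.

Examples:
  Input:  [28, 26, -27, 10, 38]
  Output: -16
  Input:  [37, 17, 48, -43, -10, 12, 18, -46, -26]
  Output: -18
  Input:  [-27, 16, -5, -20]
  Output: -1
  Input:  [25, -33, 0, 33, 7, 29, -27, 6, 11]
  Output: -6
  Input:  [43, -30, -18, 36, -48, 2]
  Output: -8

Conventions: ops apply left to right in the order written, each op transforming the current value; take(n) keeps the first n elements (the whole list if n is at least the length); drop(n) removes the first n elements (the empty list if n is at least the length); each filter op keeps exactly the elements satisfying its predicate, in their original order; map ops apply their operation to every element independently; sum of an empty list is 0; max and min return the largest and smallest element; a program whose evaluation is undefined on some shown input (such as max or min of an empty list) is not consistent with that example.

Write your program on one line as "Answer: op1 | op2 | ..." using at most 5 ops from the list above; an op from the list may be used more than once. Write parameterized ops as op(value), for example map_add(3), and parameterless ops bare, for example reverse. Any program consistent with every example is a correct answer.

drop(2) | map_neg | filter_lt(6) | map_add(-6) | max

Check, running the answer program on each example:
  [28, 26, -27, 10, 38] -> [-27, 10, 38] -> [27, -10, -38] -> [-10, -38] -> [-16, -44] -> -16
  [37, 17, 48, -43, -10, 12, 18, -46, -26] -> [48, -43, -10, 12, 18, -46, -26] -> [-48, 43, 10, -12, -18, 46, 26] -> [-48, -12, -18] -> [-54, -18, -24] -> -18
  [-27, 16, -5, -20] -> [-5, -20] -> [5, 20] -> [5] -> [-1] -> -1
  [25, -33, 0, 33, 7, 29, -27, 6, 11] -> [0, 33, 7, 29, -27, 6, 11] -> [0, -33, -7, -29, 27, -6, -11] -> [0, -33, -7, -29, -6, -11] -> [-6, -39, -13, -35, -12, -17] -> -6
  [43, -30, -18, 36, -48, 2] -> [-18, 36, -48, 2] -> [18, -36, 48, -2] -> [-36, -2] -> [-42, -8] -> -8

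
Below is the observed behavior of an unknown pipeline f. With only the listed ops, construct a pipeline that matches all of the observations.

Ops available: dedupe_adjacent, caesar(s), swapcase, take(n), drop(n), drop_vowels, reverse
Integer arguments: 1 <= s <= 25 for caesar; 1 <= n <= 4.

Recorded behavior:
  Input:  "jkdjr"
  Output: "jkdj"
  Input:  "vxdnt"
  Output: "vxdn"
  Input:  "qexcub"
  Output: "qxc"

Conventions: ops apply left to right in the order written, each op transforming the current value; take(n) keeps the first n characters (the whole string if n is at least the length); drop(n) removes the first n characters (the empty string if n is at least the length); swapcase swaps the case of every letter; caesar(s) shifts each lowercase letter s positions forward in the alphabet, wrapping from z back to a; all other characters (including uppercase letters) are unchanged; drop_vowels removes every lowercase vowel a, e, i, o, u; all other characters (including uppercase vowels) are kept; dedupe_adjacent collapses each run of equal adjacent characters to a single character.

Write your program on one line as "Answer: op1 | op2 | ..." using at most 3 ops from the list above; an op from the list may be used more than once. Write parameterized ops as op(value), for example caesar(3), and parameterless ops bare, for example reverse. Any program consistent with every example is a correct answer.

take(4) | drop_vowels

Check, running the answer program on each example:
  "jkdjr" -> "jkdj" -> "jkdj"
  "vxdnt" -> "vxdn" -> "vxdn"
  "qexcub" -> "qexc" -> "qxc"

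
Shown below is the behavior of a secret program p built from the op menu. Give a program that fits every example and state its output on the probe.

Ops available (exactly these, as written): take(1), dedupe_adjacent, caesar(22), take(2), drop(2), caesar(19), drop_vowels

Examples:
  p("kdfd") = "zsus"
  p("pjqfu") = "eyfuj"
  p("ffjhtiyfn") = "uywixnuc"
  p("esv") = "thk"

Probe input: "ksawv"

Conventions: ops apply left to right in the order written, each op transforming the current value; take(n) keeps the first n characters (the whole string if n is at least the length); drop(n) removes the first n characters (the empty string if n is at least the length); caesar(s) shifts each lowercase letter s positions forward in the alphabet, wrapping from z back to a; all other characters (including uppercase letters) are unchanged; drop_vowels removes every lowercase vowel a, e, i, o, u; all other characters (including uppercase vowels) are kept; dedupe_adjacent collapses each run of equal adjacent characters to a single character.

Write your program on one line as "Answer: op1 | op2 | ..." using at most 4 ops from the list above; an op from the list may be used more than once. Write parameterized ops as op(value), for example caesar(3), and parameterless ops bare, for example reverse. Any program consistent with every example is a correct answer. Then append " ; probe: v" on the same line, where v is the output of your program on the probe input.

caesar(19) | caesar(22) | dedupe_adjacent ; probe: "zhplk"

Check, running the answer program on each example:
  "kdfd" -> "dwyw" -> "zsus" -> "zsus"
  "pjqfu" -> "icjyn" -> "eyfuj" -> "eyfuj"
  "ffjhtiyfn" -> "yycambryg" -> "uuywixnuc" -> "uywixnuc"
  "esv" -> "xlo" -> "thk" -> "thk"
  probe: "ksawv" -> "dltpo" -> "zhplk" -> "zhplk"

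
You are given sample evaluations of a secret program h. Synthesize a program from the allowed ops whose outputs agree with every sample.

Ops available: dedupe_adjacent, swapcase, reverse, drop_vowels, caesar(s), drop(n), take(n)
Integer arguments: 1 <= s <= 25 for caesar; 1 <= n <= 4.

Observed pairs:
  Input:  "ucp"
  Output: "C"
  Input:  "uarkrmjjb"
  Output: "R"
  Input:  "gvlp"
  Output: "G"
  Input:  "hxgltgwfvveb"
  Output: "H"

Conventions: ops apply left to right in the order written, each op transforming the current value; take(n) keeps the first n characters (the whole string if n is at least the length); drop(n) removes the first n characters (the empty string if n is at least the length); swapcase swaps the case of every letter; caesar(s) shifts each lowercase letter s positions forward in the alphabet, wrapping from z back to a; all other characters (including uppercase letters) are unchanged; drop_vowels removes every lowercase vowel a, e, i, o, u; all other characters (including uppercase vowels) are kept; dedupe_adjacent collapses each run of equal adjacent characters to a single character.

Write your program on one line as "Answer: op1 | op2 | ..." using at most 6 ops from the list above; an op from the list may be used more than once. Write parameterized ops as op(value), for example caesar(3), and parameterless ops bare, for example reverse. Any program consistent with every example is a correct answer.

reverse | drop_vowels | reverse | take(1) | swapcase

Check, running the answer program on each example:
  "ucp" -> "pcu" -> "pc" -> "cp" -> "c" -> "C"
  "uarkrmjjb" -> "bjjmrkrau" -> "bjjmrkr" -> "rkrmjjb" -> "r" -> "R"
  "gvlp" -> "plvg" -> "plvg" -> "gvlp" -> "g" -> "G"
  "hxgltgwfvveb" -> "bevvfwgtlgxh" -> "bvvfwgtlgxh" -> "hxgltgwfvvb" -> "h" -> "H"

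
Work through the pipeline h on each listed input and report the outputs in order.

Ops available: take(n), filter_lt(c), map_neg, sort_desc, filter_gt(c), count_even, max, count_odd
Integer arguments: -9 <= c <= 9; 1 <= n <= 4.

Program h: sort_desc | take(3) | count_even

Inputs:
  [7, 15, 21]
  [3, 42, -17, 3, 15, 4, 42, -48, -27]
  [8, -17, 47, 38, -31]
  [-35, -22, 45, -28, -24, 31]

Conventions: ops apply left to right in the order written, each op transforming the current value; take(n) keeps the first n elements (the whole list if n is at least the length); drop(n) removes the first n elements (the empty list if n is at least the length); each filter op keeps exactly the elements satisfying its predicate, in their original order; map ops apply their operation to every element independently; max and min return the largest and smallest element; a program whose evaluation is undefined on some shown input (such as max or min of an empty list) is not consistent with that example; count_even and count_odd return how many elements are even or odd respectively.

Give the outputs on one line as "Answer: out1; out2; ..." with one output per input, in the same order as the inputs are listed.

0; 2; 2; 1

Execution, op by op:
  [7, 15, 21] -> [21, 15, 7] -> [21, 15, 7] -> 0
  [3, 42, -17, 3, 15, 4, 42, -48, -27] -> [42, 42, 15, 4, 3, 3, -17, -27, -48] -> [42, 42, 15] -> 2
  [8, -17, 47, 38, -31] -> [47, 38, 8, -17, -31] -> [47, 38, 8] -> 2
  [-35, -22, 45, -28, -24, 31] -> [45, 31, -22, -24, -28, -35] -> [45, 31, -22] -> 1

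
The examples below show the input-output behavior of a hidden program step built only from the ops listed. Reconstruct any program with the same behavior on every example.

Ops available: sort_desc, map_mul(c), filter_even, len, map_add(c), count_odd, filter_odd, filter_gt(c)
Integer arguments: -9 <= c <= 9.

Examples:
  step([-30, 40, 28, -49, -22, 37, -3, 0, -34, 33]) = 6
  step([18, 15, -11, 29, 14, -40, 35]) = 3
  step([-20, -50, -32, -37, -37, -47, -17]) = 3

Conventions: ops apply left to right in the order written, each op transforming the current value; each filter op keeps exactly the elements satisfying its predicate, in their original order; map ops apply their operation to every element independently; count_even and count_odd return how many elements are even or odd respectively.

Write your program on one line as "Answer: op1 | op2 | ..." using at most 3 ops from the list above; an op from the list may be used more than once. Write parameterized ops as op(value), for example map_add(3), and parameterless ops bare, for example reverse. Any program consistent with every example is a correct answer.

filter_even | map_add(-3) | count_odd

Check, running the answer program on each example:
  [-30, 40, 28, -49, -22, 37, -3, 0, -34, 33] -> [-30, 40, 28, -22, 0, -34] -> [-33, 37, 25, -25, -3, -37] -> 6
  [18, 15, -11, 29, 14, -40, 35] -> [18, 14, -40] -> [15, 11, -43] -> 3
  [-20, -50, -32, -37, -37, -47, -17] -> [-20, -50, -32] -> [-23, -53, -35] -> 3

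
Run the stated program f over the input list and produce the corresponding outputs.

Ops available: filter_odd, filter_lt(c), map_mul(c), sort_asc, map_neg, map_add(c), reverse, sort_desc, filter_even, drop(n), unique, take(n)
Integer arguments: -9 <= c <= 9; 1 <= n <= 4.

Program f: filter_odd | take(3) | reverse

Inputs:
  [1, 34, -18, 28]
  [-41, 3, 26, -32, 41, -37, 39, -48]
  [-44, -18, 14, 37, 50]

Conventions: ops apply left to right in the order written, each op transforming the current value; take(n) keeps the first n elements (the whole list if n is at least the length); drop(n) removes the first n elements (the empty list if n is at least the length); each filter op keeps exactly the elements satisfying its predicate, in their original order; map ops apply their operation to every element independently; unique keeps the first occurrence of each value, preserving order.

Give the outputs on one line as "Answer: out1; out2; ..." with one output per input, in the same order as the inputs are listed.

[1]; [41, 3, -41]; [37]

Execution, op by op:
  [1, 34, -18, 28] -> [1] -> [1] -> [1]
  [-41, 3, 26, -32, 41, -37, 39, -48] -> [-41, 3, 41, -37, 39] -> [-41, 3, 41] -> [41, 3, -41]
  [-44, -18, 14, 37, 50] -> [37] -> [37] -> [37]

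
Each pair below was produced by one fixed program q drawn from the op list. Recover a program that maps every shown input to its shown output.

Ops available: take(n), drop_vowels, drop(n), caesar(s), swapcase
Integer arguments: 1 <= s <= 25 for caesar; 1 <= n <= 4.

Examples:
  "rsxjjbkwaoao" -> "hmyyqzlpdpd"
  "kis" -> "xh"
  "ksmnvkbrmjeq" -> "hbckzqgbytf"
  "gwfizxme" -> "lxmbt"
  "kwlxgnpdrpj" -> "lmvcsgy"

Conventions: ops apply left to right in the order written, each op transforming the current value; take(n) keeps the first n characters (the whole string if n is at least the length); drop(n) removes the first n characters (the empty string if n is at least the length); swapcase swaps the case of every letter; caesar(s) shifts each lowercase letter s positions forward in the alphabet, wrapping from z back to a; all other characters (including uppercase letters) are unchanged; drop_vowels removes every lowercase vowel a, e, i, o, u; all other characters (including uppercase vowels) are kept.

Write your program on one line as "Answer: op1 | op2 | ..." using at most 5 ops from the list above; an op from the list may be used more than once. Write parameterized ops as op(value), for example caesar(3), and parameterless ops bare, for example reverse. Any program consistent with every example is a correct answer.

caesar(3) | caesar(6) | caesar(6) | drop(1) | drop_vowels

Check, running the answer program on each example:
  "rsxjjbkwaoao" -> "uvammenzdrdr" -> "abgssktfjxjx" -> "ghmyyqzlpdpd" -> "hmyyqzlpdpd" -> "hmyyqzlpdpd"
  "kis" -> "nlv" -> "trb" -> "zxh" -> "xh" -> "xh"
  "ksmnvkbrmjeq" -> "nvpqyneupmht" -> "tbvwetkavsnz" -> "zhbckzqgbytf" -> "hbckzqgbytf" -> "hbckzqgbytf"
  "gwfizxme" -> "jzilcaph" -> "pforigvn" -> "vluxombt" -> "luxombt" -> "lxmbt"
  "kwlxgnpdrpj" -> "nzoajqsgusm" -> "tfugpwymays" -> "zlamvcesgey" -> "lamvcesgey" -> "lmvcsgy"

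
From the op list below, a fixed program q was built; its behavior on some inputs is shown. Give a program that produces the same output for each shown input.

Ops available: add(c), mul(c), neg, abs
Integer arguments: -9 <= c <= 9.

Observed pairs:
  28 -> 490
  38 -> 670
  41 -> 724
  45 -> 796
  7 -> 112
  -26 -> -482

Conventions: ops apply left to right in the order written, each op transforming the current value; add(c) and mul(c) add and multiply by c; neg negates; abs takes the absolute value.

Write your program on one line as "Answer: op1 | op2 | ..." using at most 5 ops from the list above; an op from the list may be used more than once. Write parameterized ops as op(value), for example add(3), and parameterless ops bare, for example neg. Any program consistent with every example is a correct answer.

mul(2) | neg | add(1) | mul(-9) | add(-5)

Check, running the answer program on each example:
  28 -> 56 -> -56 -> -55 -> 495 -> 490
  38 -> 76 -> -76 -> -75 -> 675 -> 670
  41 -> 82 -> -82 -> -81 -> 729 -> 724
  45 -> 90 -> -90 -> -89 -> 801 -> 796
  7 -> 14 -> -14 -> -13 -> 117 -> 112
  -26 -> -52 -> 52 -> 53 -> -477 -> -482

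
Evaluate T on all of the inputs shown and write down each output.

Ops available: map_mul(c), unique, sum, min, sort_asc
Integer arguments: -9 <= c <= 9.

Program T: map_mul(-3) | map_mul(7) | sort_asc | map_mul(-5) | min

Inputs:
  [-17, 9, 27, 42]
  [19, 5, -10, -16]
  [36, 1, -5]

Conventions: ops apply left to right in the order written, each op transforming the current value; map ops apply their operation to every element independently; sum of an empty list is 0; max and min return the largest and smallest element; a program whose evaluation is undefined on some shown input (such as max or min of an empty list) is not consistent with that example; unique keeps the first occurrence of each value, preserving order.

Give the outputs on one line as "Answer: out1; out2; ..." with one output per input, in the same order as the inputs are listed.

-1785; -1680; -525

Execution, op by op:
  [-17, 9, 27, 42] -> [51, -27, -81, -126] -> [357, -189, -567, -882] -> [-882, -567, -189, 357] -> [4410, 2835, 945, -1785] -> -1785
  [19, 5, -10, -16] -> [-57, -15, 30, 48] -> [-399, -105, 210, 336] -> [-399, -105, 210, 336] -> [1995, 525, -1050, -1680] -> -1680
  [36, 1, -5] -> [-108, -3, 15] -> [-756, -21, 105] -> [-756, -21, 105] -> [3780, 105, -525] -> -525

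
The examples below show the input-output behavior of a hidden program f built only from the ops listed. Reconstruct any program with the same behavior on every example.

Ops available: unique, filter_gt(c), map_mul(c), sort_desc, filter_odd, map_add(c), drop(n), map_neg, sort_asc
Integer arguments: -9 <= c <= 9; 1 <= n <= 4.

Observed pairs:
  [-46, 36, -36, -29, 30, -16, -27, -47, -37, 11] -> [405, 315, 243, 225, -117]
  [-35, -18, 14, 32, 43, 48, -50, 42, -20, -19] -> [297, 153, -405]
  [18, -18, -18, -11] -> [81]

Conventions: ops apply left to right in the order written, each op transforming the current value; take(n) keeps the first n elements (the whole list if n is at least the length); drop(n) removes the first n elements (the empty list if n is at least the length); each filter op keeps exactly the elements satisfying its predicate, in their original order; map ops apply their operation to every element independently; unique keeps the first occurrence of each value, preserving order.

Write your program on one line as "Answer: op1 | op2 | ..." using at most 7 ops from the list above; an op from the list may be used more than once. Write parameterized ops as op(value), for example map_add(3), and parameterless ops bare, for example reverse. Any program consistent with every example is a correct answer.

map_add(2) | unique | sort_asc | map_mul(9) | filter_odd | map_neg

Check, running the answer program on each example:
  [-46, 36, -36, -29, 30, -16, -27, -47, -37, 11] -> [-44, 38, -34, -27, 32, -14, -25, -45, -35, 13] -> [-44, 38, -34, -27, 32, -14, -25, -45, -35, 13] -> [-45, -44, -35, -34, -27, -25, -14, 13, 32, 38] -> [-405, -396, -315, -306, -243, -225, -126, 117, 288, 342] -> [-405, -315, -243, -225, 117] -> [405, 315, 243, 225, -117]
  [-35, -18, 14, 32, 43, 48, -50, 42, -20, -19] -> [-33, -16, 16, 34, 45, 50, -48, 44, -18, -17] -> [-33, -16, 16, 34, 45, 50, -48, 44, -18, -17] -> [-48, -33, -18, -17, -16, 16, 34, 44, 45, 50] -> [-432, -297, -162, -153, -144, 144, 306, 396, 405, 450] -> [-297, -153, 405] -> [297, 153, -405]
  [18, -18, -18, -11] -> [20, -16, -16, -9] -> [20, -16, -9] -> [-16, -9, 20] -> [-144, -81, 180] -> [-81] -> [81]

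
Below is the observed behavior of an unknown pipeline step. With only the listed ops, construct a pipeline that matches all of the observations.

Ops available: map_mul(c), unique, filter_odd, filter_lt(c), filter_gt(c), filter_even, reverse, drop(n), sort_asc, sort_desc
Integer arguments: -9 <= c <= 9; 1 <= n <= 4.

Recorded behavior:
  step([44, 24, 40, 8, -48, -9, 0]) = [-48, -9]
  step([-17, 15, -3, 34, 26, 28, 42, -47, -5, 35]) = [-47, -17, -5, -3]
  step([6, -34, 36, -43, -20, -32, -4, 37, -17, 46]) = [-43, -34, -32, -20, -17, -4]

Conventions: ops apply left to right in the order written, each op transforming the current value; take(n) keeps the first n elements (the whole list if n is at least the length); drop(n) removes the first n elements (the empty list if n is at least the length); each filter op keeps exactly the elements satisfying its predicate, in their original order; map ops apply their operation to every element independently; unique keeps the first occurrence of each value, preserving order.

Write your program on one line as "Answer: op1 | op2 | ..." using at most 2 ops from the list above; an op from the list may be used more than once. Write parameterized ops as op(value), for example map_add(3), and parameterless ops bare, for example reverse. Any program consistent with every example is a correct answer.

filter_lt(-1) | sort_asc

Check, running the answer program on each example:
  [44, 24, 40, 8, -48, -9, 0] -> [-48, -9] -> [-48, -9]
  [-17, 15, -3, 34, 26, 28, 42, -47, -5, 35] -> [-17, -3, -47, -5] -> [-47, -17, -5, -3]
  [6, -34, 36, -43, -20, -32, -4, 37, -17, 46] -> [-34, -43, -20, -32, -4, -17] -> [-43, -34, -32, -20, -17, -4]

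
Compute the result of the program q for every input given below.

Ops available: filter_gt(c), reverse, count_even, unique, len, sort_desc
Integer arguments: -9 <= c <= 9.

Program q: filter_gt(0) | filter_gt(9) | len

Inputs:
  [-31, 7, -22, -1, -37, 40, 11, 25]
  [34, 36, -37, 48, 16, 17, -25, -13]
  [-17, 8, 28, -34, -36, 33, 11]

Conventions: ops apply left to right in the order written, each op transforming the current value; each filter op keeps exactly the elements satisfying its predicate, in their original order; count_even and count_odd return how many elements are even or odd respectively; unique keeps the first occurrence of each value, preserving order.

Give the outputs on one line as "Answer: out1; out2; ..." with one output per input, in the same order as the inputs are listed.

3; 5; 3

Execution, op by op:
  [-31, 7, -22, -1, -37, 40, 11, 25] -> [7, 40, 11, 25] -> [40, 11, 25] -> 3
  [34, 36, -37, 48, 16, 17, -25, -13] -> [34, 36, 48, 16, 17] -> [34, 36, 48, 16, 17] -> 5
  [-17, 8, 28, -34, -36, 33, 11] -> [8, 28, 33, 11] -> [28, 33, 11] -> 3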